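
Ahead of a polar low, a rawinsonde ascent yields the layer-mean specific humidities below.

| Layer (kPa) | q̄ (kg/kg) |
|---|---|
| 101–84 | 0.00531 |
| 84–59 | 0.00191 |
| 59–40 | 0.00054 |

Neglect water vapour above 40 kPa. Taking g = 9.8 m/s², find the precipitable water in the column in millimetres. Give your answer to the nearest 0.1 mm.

PW ≈ 15.1 mm

Precipitable water is the column-integrated vapour mass per unit area: PW = (1/g) Σ q̄ Δp, with q in kg/kg and Δp in Pa (1 kg/m² of water = 1 mm).
Layer 101–84 kPa: Δp = 170 hPa = 17000 Pa, q̄ = 0.00531 kg/kg → 0.00531 × 17000 / 9.8 = 9.21 mm
Layer 84–59 kPa: Δp = 250 hPa = 25000 Pa, q̄ = 0.00191 kg/kg → 0.00191 × 25000 / 9.8 = 4.87 mm
Layer 59–40 kPa: Δp = 190 hPa = 19000 Pa, q̄ = 0.00054 kg/kg → 0.00054 × 19000 / 9.8 = 1.05 mm
PW = 9.21 + 4.87 + 1.05 = 15.13 ≈ 15.1 mm.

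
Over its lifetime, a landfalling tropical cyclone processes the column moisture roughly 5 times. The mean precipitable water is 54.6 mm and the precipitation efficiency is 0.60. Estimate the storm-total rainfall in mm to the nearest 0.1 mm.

rainfall ≈ 163.8 mm

Each cycle deposits ε × PW = 0.60 × 54.6 = 32.76 mm.
Over 5 cycles: 5 × 32.76 = 163.8 mm.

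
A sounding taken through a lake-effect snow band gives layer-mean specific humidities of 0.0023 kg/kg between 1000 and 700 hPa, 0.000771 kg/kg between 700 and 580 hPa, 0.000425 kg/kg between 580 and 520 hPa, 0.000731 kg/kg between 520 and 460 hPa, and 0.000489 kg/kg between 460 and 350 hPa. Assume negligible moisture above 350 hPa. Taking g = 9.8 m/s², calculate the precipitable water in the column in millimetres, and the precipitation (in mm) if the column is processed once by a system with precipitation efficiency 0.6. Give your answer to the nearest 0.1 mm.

Precipitable water is the column-integrated vapour mass per unit area: PW = (1/g) Σ q̄ Δp, with q in kg/kg and Δp in Pa (1 kg/m² of water = 1 mm).
Layer 1000–700 hPa: Δp = 300 hPa = 30000 Pa, q̄ = 0.0023 kg/kg → 0.0023 × 30000 / 9.8 = 7.04 mm
Layer 700–580 hPa: Δp = 120 hPa = 12000 Pa, q̄ = 0.000771 kg/kg → 0.000771 × 12000 / 9.8 = 0.94 mm
Layer 580–520 hPa: Δp = 60 hPa = 6000 Pa, q̄ = 0.000425 kg/kg → 0.000425 × 6000 / 9.8 = 0.26 mm
Layer 520–460 hPa: Δp = 60 hPa = 6000 Pa, q̄ = 0.000731 kg/kg → 0.000731 × 6000 / 9.8 = 0.45 mm
Layer 460–350 hPa: Δp = 110 hPa = 11000 Pa, q̄ = 0.000489 kg/kg → 0.000489 × 11000 / 9.8 = 0.55 mm
PW = 7.04 + 0.94 + 0.26 + 0.45 + 0.55 = 9.24 ≈ 9.2 mm.
Precipitation = ε × PW = 0.6 × 9.2 = 5.5 mm.

PW ≈ 9.2 mm; precipitation ≈ 5.5 mm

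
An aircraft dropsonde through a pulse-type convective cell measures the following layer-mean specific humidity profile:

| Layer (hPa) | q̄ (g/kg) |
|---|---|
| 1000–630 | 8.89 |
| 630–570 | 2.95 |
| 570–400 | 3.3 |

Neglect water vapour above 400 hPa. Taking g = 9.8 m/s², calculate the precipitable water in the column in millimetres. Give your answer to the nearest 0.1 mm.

PW ≈ 41.1 mm

Precipitable water is the column-integrated vapour mass per unit area: PW = (1/g) Σ q̄ Δp, with q in kg/kg and Δp in Pa (1 kg/m² of water = 1 mm).
Layer 1000–630 hPa: Δp = 370 hPa = 37000 Pa, q̄ = 0.00889 kg/kg → 0.00889 × 37000 / 9.8 = 33.56 mm
Layer 630–570 hPa: Δp = 60 hPa = 6000 Pa, q̄ = 0.00295 kg/kg → 0.00295 × 6000 / 9.8 = 1.81 mm
Layer 570–400 hPa: Δp = 170 hPa = 17000 Pa, q̄ = 0.0033 kg/kg → 0.0033 × 17000 / 9.8 = 5.72 mm
PW = 33.56 + 1.81 + 5.72 = 41.09 ≈ 41.1 mm.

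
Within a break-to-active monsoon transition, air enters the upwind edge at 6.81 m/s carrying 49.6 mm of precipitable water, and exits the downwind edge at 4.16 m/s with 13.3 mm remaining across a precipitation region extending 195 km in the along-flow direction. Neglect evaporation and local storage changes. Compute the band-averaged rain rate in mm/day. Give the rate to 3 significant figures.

Column moisture flux per unit crosswind length is F = V × PW.
Inflow: F_in = 6.81 × 49.6 = 337.776 mm·m/s
Outflow: F_out = 4.16 × 13.3 = 55.328 mm·m/s
Steady-state rate R = (F_in − F_out)/L = (337.776 − 55.328) / 195000 m = 1.448e-03 mm/s.
R = 1.448e-03 × 3600 × 24 = 125 mm/day.

R ≈ 125 mm/day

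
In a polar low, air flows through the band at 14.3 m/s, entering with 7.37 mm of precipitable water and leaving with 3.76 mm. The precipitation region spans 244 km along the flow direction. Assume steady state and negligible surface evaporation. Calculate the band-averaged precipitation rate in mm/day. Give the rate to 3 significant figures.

R ≈ 18.3 mm/day

Column moisture flux per unit crosswind length is F = V × PW.
Inflow: F_in = 14.3 × 7.37 = 105.391 mm·m/s
Outflow: F_out = 14.3 × 3.76 = 53.768 mm·m/s
Steady-state rate R = (F_in − F_out)/L = (105.391 − 53.768) / 244000 m = 2.116e-04 mm/s.
R = 2.116e-04 × 3600 × 24 = 18.3 mm/day.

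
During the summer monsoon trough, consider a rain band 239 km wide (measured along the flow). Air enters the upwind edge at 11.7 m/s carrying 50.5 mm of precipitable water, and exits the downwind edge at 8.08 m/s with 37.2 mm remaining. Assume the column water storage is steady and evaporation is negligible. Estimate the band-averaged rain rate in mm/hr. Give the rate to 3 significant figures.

Column moisture flux per unit crosswind length is F = V × PW.
Inflow: F_in = 11.7 × 50.5 = 590.85 mm·m/s
Outflow: F_out = 8.08 × 37.2 = 300.576 mm·m/s
Steady-state rate R = (F_in − F_out)/L = (590.85 − 300.576) / 239000 m = 1.215e-03 mm/s.
R = 1.215e-03 × 3600 = 4.37 mm/hr.

R ≈ 4.37 mm/hr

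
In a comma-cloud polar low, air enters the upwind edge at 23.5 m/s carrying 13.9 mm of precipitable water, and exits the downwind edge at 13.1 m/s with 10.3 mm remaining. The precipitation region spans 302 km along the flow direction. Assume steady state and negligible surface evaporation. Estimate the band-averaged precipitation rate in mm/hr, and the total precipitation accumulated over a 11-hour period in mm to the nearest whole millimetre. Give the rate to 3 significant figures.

R ≈ 2.29 mm/hr; total ≈ 25 mm

Column moisture flux per unit crosswind length is F = V × PW.
Inflow: F_in = 23.5 × 13.9 = 326.65 mm·m/s
Outflow: F_out = 13.1 × 10.3 = 134.93 mm·m/s
Steady-state rate R = (F_in − F_out)/L = (326.65 − 134.93) / 302000 m = 6.348e-04 mm/s.
R = 6.348e-04 × 3600 = 2.29 mm/hr.
Over 11 h: total = 2.29 × 11 = 25.19 ≈ 25 mm.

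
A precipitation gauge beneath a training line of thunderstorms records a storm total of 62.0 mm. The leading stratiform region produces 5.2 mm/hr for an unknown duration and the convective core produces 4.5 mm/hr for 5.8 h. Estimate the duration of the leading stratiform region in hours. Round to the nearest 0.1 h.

duration ≈ 6.9 h

Known phases: 4.5 × 5.8 = 26.1 mm.
Remaining depth = 62.0 − 26.1 = 35.9 mm.
Duration = 35.9 / 5.2 = 6.9 h.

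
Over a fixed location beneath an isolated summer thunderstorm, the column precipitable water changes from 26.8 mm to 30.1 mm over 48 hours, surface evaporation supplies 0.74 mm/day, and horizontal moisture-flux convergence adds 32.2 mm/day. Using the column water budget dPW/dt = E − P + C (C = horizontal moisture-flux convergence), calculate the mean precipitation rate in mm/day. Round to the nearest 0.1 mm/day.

P ≈ 31.3 mm/day

dPW/dt = (30.1 − 26.8) mm / (48/24 day) = +1.650 mm/day.
P = E + C − dPW/dt = 0.74 + (32.2) − (+1.650) = 31.3 mm/day.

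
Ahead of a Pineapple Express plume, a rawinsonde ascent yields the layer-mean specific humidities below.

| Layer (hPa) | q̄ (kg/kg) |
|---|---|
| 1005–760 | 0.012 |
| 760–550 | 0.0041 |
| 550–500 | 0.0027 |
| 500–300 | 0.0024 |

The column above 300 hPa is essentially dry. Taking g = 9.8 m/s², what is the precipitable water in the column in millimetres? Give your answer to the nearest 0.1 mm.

Precipitable water is the column-integrated vapour mass per unit area: PW = (1/g) Σ q̄ Δp, with q in kg/kg and Δp in Pa (1 kg/m² of water = 1 mm).
Layer 1005–760 hPa: Δp = 245 hPa = 24500 Pa, q̄ = 0.012 kg/kg → 0.012 × 24500 / 9.8 = 30.00 mm
Layer 760–550 hPa: Δp = 210 hPa = 21000 Pa, q̄ = 0.0041 kg/kg → 0.0041 × 21000 / 9.8 = 8.79 mm
Layer 550–500 hPa: Δp = 50 hPa = 5000 Pa, q̄ = 0.0027 kg/kg → 0.0027 × 5000 / 9.8 = 1.38 mm
Layer 500–300 hPa: Δp = 200 hPa = 20000 Pa, q̄ = 0.0024 kg/kg → 0.0024 × 20000 / 9.8 = 4.90 mm
PW = 30.00 + 8.79 + 1.38 + 4.90 = 45.07 ≈ 45.1 mm.

PW ≈ 45.1 mm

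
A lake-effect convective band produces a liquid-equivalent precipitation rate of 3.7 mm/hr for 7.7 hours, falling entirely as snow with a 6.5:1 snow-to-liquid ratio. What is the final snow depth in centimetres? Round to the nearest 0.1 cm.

snow depth ≈ 18.5 cm

Liquid-equivalent depth = 3.7 × 7.7 = 28.49 mm.
Snow depth = 28.49 mm × 6.5 = 185.185 mm = 18.5 cm.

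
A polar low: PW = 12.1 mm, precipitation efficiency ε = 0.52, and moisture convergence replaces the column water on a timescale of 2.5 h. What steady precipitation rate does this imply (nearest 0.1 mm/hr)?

Each overturning extracts ε × PW = 0.52 × 12.1 = 6.292 mm.
Rate = ε·PW / τ = 6.292 / 2.5 h = 2.5 mm/hr.

R ≈ 2.5 mm/hr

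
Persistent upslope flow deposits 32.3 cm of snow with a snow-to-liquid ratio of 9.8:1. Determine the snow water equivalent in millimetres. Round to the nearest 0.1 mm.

SWE = snow depth / ratio = 32.3 cm / 9.8 = 3.296 cm = 33.0 mm.

SWE ≈ 33.0 mm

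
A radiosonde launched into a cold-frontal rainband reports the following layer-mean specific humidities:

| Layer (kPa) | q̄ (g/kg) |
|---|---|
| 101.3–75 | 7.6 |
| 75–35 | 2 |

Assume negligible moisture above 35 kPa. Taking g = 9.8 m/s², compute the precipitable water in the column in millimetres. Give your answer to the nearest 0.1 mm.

PW ≈ 28.6 mm

Precipitable water is the column-integrated vapour mass per unit area: PW = (1/g) Σ q̄ Δp, with q in kg/kg and Δp in Pa (1 kg/m² of water = 1 mm).
Layer 101.3–75 kPa: Δp = 263 hPa = 26300 Pa, q̄ = 0.0076 kg/kg → 0.0076 × 26300 / 9.8 = 20.40 mm
Layer 75–35 kPa: Δp = 400 hPa = 40000 Pa, q̄ = 0.002 kg/kg → 0.002 × 40000 / 9.8 = 8.16 mm
PW = 20.40 + 8.16 = 28.56 ≈ 28.6 mm.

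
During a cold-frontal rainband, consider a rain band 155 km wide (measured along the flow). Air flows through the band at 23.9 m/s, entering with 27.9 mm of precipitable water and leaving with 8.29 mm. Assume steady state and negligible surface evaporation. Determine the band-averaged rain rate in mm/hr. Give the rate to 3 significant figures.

Column moisture flux per unit crosswind length is F = V × PW.
Inflow: F_in = 23.9 × 27.9 = 666.81 mm·m/s
Outflow: F_out = 23.9 × 8.29 = 198.131 mm·m/s
Steady-state rate R = (F_in − F_out)/L = (666.81 − 198.131) / 155000 m = 3.024e-03 mm/s.
R = 3.024e-03 × 3600 = 10.9 mm/hr.

R ≈ 10.9 mm/hr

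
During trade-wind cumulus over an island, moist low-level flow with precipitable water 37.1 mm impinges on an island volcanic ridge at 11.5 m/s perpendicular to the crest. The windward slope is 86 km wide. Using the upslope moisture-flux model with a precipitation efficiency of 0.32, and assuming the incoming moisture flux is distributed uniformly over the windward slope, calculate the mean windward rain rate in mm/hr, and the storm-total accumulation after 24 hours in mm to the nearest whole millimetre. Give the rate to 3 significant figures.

R ≈ 5.72 mm/hr; total ≈ 137 mm

Incoming column moisture flux per unit ridge length: F = V × PW = 11.5 × 37.1 = 426.65 mm·m/s.
Spread over the 86 km slope with efficiency ε = 0.32: R = ε·F/W = 0.32 × 426.65 / 86000 m = 1.588e-03 mm/s.
R = 1.588e-03 × 3600 = 5.72 mm/hr.
Over 24 h: total = 5.72 × 24 = 137.28 ≈ 137 mm.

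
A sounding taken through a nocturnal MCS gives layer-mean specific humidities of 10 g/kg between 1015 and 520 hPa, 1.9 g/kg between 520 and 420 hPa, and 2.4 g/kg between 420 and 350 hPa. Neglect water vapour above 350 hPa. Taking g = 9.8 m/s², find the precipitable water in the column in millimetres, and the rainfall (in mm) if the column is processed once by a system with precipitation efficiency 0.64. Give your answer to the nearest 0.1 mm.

PW ≈ 54.2 mm; rainfall ≈ 34.7 mm

Precipitable water is the column-integrated vapour mass per unit area: PW = (1/g) Σ q̄ Δp, with q in kg/kg and Δp in Pa (1 kg/m² of water = 1 mm).
Layer 1015–520 hPa: Δp = 495 hPa = 49500 Pa, q̄ = 0.01 kg/kg → 0.01 × 49500 / 9.8 = 50.51 mm
Layer 520–420 hPa: Δp = 100 hPa = 10000 Pa, q̄ = 0.0019 kg/kg → 0.0019 × 10000 / 9.8 = 1.94 mm
Layer 420–350 hPa: Δp = 70 hPa = 7000 Pa, q̄ = 0.0024 kg/kg → 0.0024 × 7000 / 9.8 = 1.71 mm
PW = 50.51 + 1.94 + 1.71 = 54.16 ≈ 54.2 mm.
Rainfall = ε × PW = 0.64 × 54.2 = 34.7 mm.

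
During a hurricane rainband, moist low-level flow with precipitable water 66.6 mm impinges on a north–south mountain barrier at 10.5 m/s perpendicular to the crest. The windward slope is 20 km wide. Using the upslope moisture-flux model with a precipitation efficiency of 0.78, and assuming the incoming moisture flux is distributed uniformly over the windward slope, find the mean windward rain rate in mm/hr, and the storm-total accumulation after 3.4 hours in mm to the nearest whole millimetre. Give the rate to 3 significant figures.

Incoming column moisture flux per unit ridge length: F = V × PW = 10.5 × 66.6 = 699.3 mm·m/s.
Spread over the 20 km slope with efficiency ε = 0.78: R = ε·F/W = 0.78 × 699.3 / 20000 m = 2.727e-02 mm/s.
R = 2.727e-02 × 3600 = 98.2 mm/hr.
Over 3.4 h: total = 98.2 × 3.4 = 333.88 ≈ 334 mm.

R ≈ 98.2 mm/hr; total ≈ 334 mm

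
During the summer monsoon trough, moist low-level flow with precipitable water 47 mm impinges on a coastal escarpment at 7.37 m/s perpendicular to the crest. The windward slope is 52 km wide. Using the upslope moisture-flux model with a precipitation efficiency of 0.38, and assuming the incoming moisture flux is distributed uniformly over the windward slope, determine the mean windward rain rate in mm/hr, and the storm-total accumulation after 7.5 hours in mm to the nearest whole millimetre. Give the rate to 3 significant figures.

R ≈ 9.11 mm/hr; total ≈ 68 mm

Incoming column moisture flux per unit ridge length: F = V × PW = 7.37 × 47 = 346.39 mm·m/s.
Spread over the 52 km slope with efficiency ε = 0.38: R = ε·F/W = 0.38 × 346.39 / 52000 m = 2.531e-03 mm/s.
R = 2.531e-03 × 3600 = 9.11 mm/hr.
Over 7.5 h: total = 9.11 × 7.5 = 68.325 ≈ 68 mm.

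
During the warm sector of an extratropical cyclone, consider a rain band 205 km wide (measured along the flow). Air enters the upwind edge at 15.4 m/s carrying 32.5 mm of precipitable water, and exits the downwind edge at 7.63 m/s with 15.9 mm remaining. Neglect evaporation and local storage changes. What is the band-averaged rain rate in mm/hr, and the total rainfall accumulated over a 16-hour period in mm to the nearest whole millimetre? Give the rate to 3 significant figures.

Column moisture flux per unit crosswind length is F = V × PW.
Inflow: F_in = 15.4 × 32.5 = 500.5 mm·m/s
Outflow: F_out = 7.63 × 15.9 = 121.317 mm·m/s
Steady-state rate R = (F_in − F_out)/L = (500.5 − 121.317) / 205000 m = 1.850e-03 mm/s.
R = 1.850e-03 × 3600 = 6.66 mm/hr.
Over 16 h: total = 6.66 × 16 = 106.56 ≈ 107 mm.

R ≈ 6.66 mm/hr; total ≈ 107 mm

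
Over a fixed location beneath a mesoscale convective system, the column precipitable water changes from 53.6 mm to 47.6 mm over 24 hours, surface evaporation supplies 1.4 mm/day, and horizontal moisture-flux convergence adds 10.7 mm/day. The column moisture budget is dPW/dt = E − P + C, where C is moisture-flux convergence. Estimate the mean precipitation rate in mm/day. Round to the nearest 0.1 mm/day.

P ≈ 18.1 mm/day

dPW/dt = (47.6 − 53.6) mm / (24/24 day) = -6.000 mm/day.
P = E + C − dPW/dt = 1.4 + (10.7) − (-6.000) = 18.1 mm/day.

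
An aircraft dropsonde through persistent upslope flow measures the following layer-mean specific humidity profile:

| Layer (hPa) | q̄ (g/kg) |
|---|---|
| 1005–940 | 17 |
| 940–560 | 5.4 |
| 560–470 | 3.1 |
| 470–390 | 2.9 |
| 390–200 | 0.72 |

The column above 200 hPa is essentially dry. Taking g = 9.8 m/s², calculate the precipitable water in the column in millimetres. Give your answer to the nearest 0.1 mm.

PW ≈ 38.8 mm

Precipitable water is the column-integrated vapour mass per unit area: PW = (1/g) Σ q̄ Δp, with q in kg/kg and Δp in Pa (1 kg/m² of water = 1 mm).
Layer 1005–940 hPa: Δp = 65 hPa = 6500 Pa, q̄ = 0.017 kg/kg → 0.017 × 6500 / 9.8 = 11.28 mm
Layer 940–560 hPa: Δp = 380 hPa = 38000 Pa, q̄ = 0.0054 kg/kg → 0.0054 × 38000 / 9.8 = 20.94 mm
Layer 560–470 hPa: Δp = 90 hPa = 9000 Pa, q̄ = 0.0031 kg/kg → 0.0031 × 9000 / 9.8 = 2.85 mm
Layer 470–390 hPa: Δp = 80 hPa = 8000 Pa, q̄ = 0.0029 kg/kg → 0.0029 × 8000 / 9.8 = 2.37 mm
Layer 390–200 hPa: Δp = 190 hPa = 19000 Pa, q̄ = 0.00072 kg/kg → 0.00072 × 19000 / 9.8 = 1.40 mm
PW = 11.28 + 20.94 + 2.85 + 2.37 + 1.40 = 38.84 ≈ 38.8 mm.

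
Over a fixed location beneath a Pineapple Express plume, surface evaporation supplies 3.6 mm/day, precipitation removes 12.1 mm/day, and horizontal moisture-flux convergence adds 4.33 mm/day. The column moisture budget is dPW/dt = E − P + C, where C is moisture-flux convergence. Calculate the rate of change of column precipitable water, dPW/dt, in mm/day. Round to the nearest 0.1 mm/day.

dPW/dt ≈ -4.2 mm/day

dPW/dt = E − P + C = 3.6 − 12.1 + (4.33) = -4.2 mm/day.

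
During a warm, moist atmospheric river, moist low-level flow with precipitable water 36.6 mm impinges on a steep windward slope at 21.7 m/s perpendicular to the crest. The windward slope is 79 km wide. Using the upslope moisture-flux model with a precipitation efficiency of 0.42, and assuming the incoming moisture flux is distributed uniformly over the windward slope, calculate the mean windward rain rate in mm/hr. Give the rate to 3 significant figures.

Incoming column moisture flux per unit ridge length: F = V × PW = 21.7 × 36.6 = 794.22 mm·m/s.
Spread over the 79 km slope with efficiency ε = 0.42: R = ε·F/W = 0.42 × 794.22 / 79000 m = 4.222e-03 mm/s.
R = 4.222e-03 × 3600 = 15.2 mm/hr.

R ≈ 15.2 mm/hr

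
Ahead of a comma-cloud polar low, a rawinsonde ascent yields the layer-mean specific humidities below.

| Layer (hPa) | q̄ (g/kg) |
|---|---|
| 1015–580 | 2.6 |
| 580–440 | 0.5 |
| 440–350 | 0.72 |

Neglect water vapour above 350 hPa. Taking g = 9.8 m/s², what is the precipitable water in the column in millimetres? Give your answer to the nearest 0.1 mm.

PW ≈ 12.9 mm

Precipitable water is the column-integrated vapour mass per unit area: PW = (1/g) Σ q̄ Δp, with q in kg/kg and Δp in Pa (1 kg/m² of water = 1 mm).
Layer 1015–580 hPa: Δp = 435 hPa = 43500 Pa, q̄ = 0.0026 kg/kg → 0.0026 × 43500 / 9.8 = 11.54 mm
Layer 580–440 hPa: Δp = 140 hPa = 14000 Pa, q̄ = 0.0005 kg/kg → 0.0005 × 14000 / 9.8 = 0.71 mm
Layer 440–350 hPa: Δp = 90 hPa = 9000 Pa, q̄ = 0.00072 kg/kg → 0.00072 × 9000 / 9.8 = 0.66 mm
PW = 11.54 + 0.71 + 0.66 = 12.91 ≈ 12.9 mm.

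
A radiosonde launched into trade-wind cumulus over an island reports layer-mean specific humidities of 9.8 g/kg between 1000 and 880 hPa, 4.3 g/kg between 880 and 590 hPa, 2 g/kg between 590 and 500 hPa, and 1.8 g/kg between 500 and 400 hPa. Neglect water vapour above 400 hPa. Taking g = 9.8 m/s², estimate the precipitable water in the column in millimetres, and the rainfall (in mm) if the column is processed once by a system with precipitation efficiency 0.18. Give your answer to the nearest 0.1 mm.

Precipitable water is the column-integrated vapour mass per unit area: PW = (1/g) Σ q̄ Δp, with q in kg/kg and Δp in Pa (1 kg/m² of water = 1 mm).
Layer 1000–880 hPa: Δp = 120 hPa = 12000 Pa, q̄ = 0.0098 kg/kg → 0.0098 × 12000 / 9.8 = 12.00 mm
Layer 880–590 hPa: Δp = 290 hPa = 29000 Pa, q̄ = 0.0043 kg/kg → 0.0043 × 29000 / 9.8 = 12.72 mm
Layer 590–500 hPa: Δp = 90 hPa = 9000 Pa, q̄ = 0.002 kg/kg → 0.002 × 9000 / 9.8 = 1.84 mm
Layer 500–400 hPa: Δp = 100 hPa = 10000 Pa, q̄ = 0.0018 kg/kg → 0.0018 × 10000 / 9.8 = 1.84 mm
PW = 12.00 + 12.72 + 1.84 + 1.84 = 28.40 ≈ 28.4 mm.
Rainfall = ε × PW = 0.18 × 28.4 = 5.1 mm.

PW ≈ 28.4 mm; rainfall ≈ 5.1 mm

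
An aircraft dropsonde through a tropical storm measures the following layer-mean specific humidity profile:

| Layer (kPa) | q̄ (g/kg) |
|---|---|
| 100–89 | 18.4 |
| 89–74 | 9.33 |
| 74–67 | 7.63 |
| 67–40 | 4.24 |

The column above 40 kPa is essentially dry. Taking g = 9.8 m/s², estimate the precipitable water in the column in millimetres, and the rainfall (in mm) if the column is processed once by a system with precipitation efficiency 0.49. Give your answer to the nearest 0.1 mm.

Precipitable water is the column-integrated vapour mass per unit area: PW = (1/g) Σ q̄ Δp, with q in kg/kg and Δp in Pa (1 kg/m² of water = 1 mm).
Layer 100–89 kPa: Δp = 110 hPa = 11000 Pa, q̄ = 0.0184 kg/kg → 0.0184 × 11000 / 9.8 = 20.65 mm
Layer 89–74 kPa: Δp = 150 hPa = 15000 Pa, q̄ = 0.00933 kg/kg → 0.00933 × 15000 / 9.8 = 14.28 mm
Layer 74–67 kPa: Δp = 70 hPa = 7000 Pa, q̄ = 0.00763 kg/kg → 0.00763 × 7000 / 9.8 = 5.45 mm
Layer 67–40 kPa: Δp = 270 hPa = 27000 Pa, q̄ = 0.00424 kg/kg → 0.00424 × 27000 / 9.8 = 11.68 mm
PW = 20.65 + 14.28 + 5.45 + 11.68 = 52.06 ≈ 52.1 mm.
Rainfall = ε × PW = 0.49 × 52.1 = 25.5 mm.

PW ≈ 52.1 mm; rainfall ≈ 25.5 mm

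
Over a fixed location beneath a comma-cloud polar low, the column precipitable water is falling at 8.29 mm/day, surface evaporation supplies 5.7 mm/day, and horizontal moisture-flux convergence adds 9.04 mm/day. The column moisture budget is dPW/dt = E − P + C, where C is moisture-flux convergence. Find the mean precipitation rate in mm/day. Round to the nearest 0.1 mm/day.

dPW/dt = -8.29 mm/day.
P = E + C − dPW/dt = 5.7 + (9.04) − (-8.29) = 23.0 mm/day.

P ≈ 23.0 mm/day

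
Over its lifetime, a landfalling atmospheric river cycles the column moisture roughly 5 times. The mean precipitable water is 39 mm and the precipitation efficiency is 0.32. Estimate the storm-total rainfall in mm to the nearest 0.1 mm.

rainfall ≈ 62.4 mm

Each cycle deposits ε × PW = 0.32 × 39 = 12.48 mm.
Over 5 cycles: 5 × 12.48 = 62.4 mm.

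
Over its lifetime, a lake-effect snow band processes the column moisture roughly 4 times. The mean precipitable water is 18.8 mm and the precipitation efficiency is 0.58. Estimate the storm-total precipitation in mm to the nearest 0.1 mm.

precipitation ≈ 43.6 mm

Each cycle deposits ε × PW = 0.58 × 18.8 = 10.904 mm.
Over 4 cycles: 4 × 10.904 = 43.6 mm.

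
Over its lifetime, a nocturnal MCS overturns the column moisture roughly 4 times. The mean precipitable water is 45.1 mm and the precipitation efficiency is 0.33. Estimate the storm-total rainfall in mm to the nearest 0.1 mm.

rainfall ≈ 59.5 mm

Each cycle deposits ε × PW = 0.33 × 45.1 = 14.883 mm.
Over 4 cycles: 4 × 14.883 = 59.5 mm.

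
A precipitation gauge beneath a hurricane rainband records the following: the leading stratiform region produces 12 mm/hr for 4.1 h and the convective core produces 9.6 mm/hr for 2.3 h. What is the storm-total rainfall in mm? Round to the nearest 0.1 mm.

Total = Σ Rᵢ Δtᵢ = 12 × 4.1 + 9.6 × 2.3
      = 49.2 + 22.08 = 71.3 mm.

total ≈ 71.3 mm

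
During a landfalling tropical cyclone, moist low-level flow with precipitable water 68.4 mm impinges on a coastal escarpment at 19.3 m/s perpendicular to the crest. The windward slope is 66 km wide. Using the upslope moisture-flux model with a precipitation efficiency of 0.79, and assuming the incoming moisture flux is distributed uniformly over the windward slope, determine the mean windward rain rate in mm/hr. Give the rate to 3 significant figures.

Incoming column moisture flux per unit ridge length: F = V × PW = 19.3 × 68.4 = 1320.12 mm·m/s.
Spread over the 66 km slope with efficiency ε = 0.79: R = ε·F/W = 0.79 × 1320.12 / 66000 m = 1.580e-02 mm/s.
R = 1.580e-02 × 3600 = 56.9 mm/hr.

R ≈ 56.9 mm/hr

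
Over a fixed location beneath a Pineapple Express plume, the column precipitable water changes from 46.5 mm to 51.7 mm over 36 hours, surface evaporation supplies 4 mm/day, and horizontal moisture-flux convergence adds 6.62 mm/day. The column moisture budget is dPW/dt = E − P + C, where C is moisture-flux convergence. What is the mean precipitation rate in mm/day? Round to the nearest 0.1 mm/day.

P ≈ 7.2 mm/day

dPW/dt = (51.7 − 46.5) mm / (36/24 day) = +3.467 mm/day.
P = E + C − dPW/dt = 4 + (6.62) − (+3.467) = 7.2 mm/day.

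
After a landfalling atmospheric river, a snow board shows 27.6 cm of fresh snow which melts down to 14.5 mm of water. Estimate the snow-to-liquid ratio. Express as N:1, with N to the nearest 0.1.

ratio ≈ 19.0

Ratio = snow depth / SWE = 276 mm / 14.5 mm = 19.0, i.e. 19.0:1.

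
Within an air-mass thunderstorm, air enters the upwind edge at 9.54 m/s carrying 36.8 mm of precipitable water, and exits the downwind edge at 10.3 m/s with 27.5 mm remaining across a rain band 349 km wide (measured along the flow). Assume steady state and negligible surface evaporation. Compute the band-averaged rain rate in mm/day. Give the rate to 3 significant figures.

R ≈ 16.8 mm/day

Column moisture flux per unit crosswind length is F = V × PW.
Inflow: F_in = 9.54 × 36.8 = 351.072 mm·m/s
Outflow: F_out = 10.3 × 27.5 = 283.25 mm·m/s
Steady-state rate R = (F_in − F_out)/L = (351.072 − 283.25) / 349000 m = 1.943e-04 mm/s.
R = 1.943e-04 × 3600 × 24 = 16.8 mm/day.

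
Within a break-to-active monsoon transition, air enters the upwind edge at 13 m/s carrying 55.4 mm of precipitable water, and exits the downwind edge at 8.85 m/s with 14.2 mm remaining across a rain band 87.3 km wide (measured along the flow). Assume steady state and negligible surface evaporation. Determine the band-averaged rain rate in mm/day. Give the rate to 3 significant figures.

Column moisture flux per unit crosswind length is F = V × PW.
Inflow: F_in = 13 × 55.4 = 720.2 mm·m/s
Outflow: F_out = 8.85 × 14.2 = 125.67 mm·m/s
Steady-state rate R = (F_in − F_out)/L = (720.2 − 125.67) / 87300 m = 6.810e-03 mm/s.
R = 6.810e-03 × 3600 × 24 = 588 mm/day.

R ≈ 588 mm/day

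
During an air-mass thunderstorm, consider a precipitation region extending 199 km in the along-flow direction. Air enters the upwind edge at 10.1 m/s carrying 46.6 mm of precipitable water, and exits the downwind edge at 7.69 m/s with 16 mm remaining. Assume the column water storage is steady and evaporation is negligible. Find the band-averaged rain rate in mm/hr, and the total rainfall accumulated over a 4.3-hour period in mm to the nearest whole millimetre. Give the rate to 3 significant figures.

Column moisture flux per unit crosswind length is F = V × PW.
Inflow: F_in = 10.1 × 46.6 = 470.66 mm·m/s
Outflow: F_out = 7.69 × 16 = 123.04 mm·m/s
Steady-state rate R = (F_in − F_out)/L = (470.66 − 123.04) / 199000 m = 1.747e-03 mm/s.
R = 1.747e-03 × 3600 = 6.29 mm/hr.
Over 4.3 h: total = 6.29 × 4.3 = 27.047 ≈ 27 mm.

R ≈ 6.29 mm/hr; total ≈ 27 mm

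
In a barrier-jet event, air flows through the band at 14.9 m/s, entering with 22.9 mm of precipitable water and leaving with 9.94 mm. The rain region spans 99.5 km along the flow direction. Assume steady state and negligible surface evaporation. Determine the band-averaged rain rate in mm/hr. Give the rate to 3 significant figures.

Column moisture flux per unit crosswind length is F = V × PW.
Inflow: F_in = 14.9 × 22.9 = 341.21 mm·m/s
Outflow: F_out = 14.9 × 9.94 = 148.106 mm·m/s
Steady-state rate R = (F_in − F_out)/L = (341.21 − 148.106) / 99500 m = 1.941e-03 mm/s.
R = 1.941e-03 × 3600 = 6.99 mm/hr.

R ≈ 6.99 mm/hr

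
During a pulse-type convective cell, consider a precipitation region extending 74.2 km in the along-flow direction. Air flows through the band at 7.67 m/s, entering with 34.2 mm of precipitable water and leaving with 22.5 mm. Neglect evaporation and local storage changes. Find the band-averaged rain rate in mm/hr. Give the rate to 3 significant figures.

R ≈ 4.35 mm/hr

Column moisture flux per unit crosswind length is F = V × PW.
Inflow: F_in = 7.67 × 34.2 = 262.314 mm·m/s
Outflow: F_out = 7.67 × 22.5 = 172.575 mm·m/s
Steady-state rate R = (F_in − F_out)/L = (262.314 − 172.575) / 74200 m = 1.209e-03 mm/s.
R = 1.209e-03 × 3600 = 4.35 mm/hr.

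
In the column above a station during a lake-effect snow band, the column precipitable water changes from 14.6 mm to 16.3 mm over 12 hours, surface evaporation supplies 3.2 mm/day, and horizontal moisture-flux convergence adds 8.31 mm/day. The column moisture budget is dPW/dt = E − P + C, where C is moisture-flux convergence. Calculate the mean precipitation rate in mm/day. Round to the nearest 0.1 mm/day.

dPW/dt = (16.3 − 14.6) mm / (12/24 day) = +3.400 mm/day.
P = E + C − dPW/dt = 3.2 + (8.31) − (+3.400) = 8.1 mm/day.

P ≈ 8.1 mm/day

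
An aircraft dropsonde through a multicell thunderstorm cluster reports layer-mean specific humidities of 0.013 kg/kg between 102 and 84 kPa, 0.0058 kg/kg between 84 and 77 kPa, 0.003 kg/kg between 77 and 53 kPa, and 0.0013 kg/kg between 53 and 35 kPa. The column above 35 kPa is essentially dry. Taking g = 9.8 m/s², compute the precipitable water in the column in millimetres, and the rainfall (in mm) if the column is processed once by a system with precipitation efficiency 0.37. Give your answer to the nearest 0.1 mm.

Precipitable water is the column-integrated vapour mass per unit area: PW = (1/g) Σ q̄ Δp, with q in kg/kg and Δp in Pa (1 kg/m² of water = 1 mm).
Layer 102–84 kPa: Δp = 180 hPa = 18000 Pa, q̄ = 0.013 kg/kg → 0.013 × 18000 / 9.8 = 23.88 mm
Layer 84–77 kPa: Δp = 70 hPa = 7000 Pa, q̄ = 0.0058 kg/kg → 0.0058 × 7000 / 9.8 = 4.14 mm
Layer 77–53 kPa: Δp = 240 hPa = 24000 Pa, q̄ = 0.003 kg/kg → 0.003 × 24000 / 9.8 = 7.35 mm
Layer 53–35 kPa: Δp = 180 hPa = 18000 Pa, q̄ = 0.0013 kg/kg → 0.0013 × 18000 / 9.8 = 2.39 mm
PW = 23.88 + 4.14 + 7.35 + 2.39 = 37.76 ≈ 37.8 mm.
Rainfall = ε × PW = 0.37 × 37.8 = 14.0 mm.

PW ≈ 37.8 mm; rainfall ≈ 14.0 mm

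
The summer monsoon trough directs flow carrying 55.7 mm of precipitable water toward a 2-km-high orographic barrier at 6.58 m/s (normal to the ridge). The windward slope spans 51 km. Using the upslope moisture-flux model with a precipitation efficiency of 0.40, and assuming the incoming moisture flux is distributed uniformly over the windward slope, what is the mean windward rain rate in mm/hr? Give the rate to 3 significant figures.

Incoming column moisture flux per unit ridge length: F = V × PW = 6.58 × 55.7 = 366.506 mm·m/s.
Spread over the 51 km slope with efficiency ε = 0.40: R = ε·F/W = 0.40 × 366.506 / 51000 m = 2.875e-03 mm/s.
R = 2.875e-03 × 3600 = 10.3 mm/hr.

R ≈ 10.3 mm/hr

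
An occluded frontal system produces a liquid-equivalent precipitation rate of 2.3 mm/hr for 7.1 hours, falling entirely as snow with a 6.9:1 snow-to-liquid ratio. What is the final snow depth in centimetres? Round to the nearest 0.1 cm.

snow depth ≈ 11.3 cm

Liquid-equivalent depth = 2.3 × 7.1 = 16.33 mm.
Snow depth = 16.33 mm × 6.9 = 112.677 mm = 11.3 cm.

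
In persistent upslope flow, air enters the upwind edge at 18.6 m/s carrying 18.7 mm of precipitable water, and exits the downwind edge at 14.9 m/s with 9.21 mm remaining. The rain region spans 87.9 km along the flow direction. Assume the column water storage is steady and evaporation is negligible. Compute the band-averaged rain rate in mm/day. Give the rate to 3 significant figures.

Column moisture flux per unit crosswind length is F = V × PW.
Inflow: F_in = 18.6 × 18.7 = 347.82 mm·m/s
Outflow: F_out = 14.9 × 9.21 = 137.229 mm·m/s
Steady-state rate R = (F_in − F_out)/L = (347.82 − 137.229) / 87900 m = 2.396e-03 mm/s.
R = 2.396e-03 × 3600 × 24 = 207 mm/day.

R ≈ 207 mm/day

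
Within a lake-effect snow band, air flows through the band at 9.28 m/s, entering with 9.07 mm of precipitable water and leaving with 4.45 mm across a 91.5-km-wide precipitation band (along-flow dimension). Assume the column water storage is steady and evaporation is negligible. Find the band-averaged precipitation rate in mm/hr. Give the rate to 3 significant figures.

R ≈ 1.69 mm/hr

Column moisture flux per unit crosswind length is F = V × PW.
Inflow: F_in = 9.28 × 9.07 = 84.1696 mm·m/s
Outflow: F_out = 9.28 × 4.45 = 41.296 mm·m/s
Steady-state rate R = (F_in − F_out)/L = (84.1696 − 41.296) / 91500 m = 4.686e-04 mm/s.
R = 4.686e-04 × 3600 = 1.69 mm/hr.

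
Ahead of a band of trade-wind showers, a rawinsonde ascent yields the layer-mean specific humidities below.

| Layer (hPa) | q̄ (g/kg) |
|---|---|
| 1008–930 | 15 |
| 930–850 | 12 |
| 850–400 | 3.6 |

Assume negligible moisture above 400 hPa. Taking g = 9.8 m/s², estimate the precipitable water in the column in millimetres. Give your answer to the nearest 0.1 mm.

PW ≈ 38.3 mm

Precipitable water is the column-integrated vapour mass per unit area: PW = (1/g) Σ q̄ Δp, with q in kg/kg and Δp in Pa (1 kg/m² of water = 1 mm).
Layer 1008–930 hPa: Δp = 78 hPa = 7800 Pa, q̄ = 0.015 kg/kg → 0.015 × 7800 / 9.8 = 11.94 mm
Layer 930–850 hPa: Δp = 80 hPa = 8000 Pa, q̄ = 0.012 kg/kg → 0.012 × 8000 / 9.8 = 9.80 mm
Layer 850–400 hPa: Δp = 450 hPa = 45000 Pa, q̄ = 0.0036 kg/kg → 0.0036 × 45000 / 9.8 = 16.53 mm
PW = 11.94 + 9.80 + 16.53 = 38.27 ≈ 38.3 mm.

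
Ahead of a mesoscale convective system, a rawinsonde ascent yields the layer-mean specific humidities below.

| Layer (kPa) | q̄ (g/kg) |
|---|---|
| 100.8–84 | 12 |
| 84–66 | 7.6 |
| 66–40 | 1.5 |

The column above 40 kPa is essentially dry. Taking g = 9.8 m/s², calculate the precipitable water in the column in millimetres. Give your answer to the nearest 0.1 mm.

PW ≈ 38.5 mm

Precipitable water is the column-integrated vapour mass per unit area: PW = (1/g) Σ q̄ Δp, with q in kg/kg and Δp in Pa (1 kg/m² of water = 1 mm).
Layer 100.8–84 kPa: Δp = 168 hPa = 16800 Pa, q̄ = 0.012 kg/kg → 0.012 × 16800 / 9.8 = 20.57 mm
Layer 84–66 kPa: Δp = 180 hPa = 18000 Pa, q̄ = 0.0076 kg/kg → 0.0076 × 18000 / 9.8 = 13.96 mm
Layer 66–40 kPa: Δp = 260 hPa = 26000 Pa, q̄ = 0.0015 kg/kg → 0.0015 × 26000 / 9.8 = 3.98 mm
PW = 20.57 + 13.96 + 3.98 = 38.51 ≈ 38.5 mm.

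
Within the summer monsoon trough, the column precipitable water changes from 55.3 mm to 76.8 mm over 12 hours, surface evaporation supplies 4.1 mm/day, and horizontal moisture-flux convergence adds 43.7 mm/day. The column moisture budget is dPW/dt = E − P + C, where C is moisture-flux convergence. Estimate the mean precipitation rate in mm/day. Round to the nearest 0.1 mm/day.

P ≈ 4.8 mm/day

dPW/dt = (76.8 − 55.3) mm / (12/24 day) = +43.000 mm/day.
P = E + C − dPW/dt = 4.1 + (43.7) − (+43.000) = 4.8 mm/day.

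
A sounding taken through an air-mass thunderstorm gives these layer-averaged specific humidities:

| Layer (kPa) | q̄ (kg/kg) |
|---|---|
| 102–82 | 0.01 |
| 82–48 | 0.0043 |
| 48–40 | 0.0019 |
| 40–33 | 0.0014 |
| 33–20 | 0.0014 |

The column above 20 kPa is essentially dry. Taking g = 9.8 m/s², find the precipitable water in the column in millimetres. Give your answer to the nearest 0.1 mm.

Precipitable water is the column-integrated vapour mass per unit area: PW = (1/g) Σ q̄ Δp, with q in kg/kg and Δp in Pa (1 kg/m² of water = 1 mm).
Layer 102–82 kPa: Δp = 200 hPa = 20000 Pa, q̄ = 0.01 kg/kg → 0.01 × 20000 / 9.8 = 20.41 mm
Layer 82–48 kPa: Δp = 340 hPa = 34000 Pa, q̄ = 0.0043 kg/kg → 0.0043 × 34000 / 9.8 = 14.92 mm
Layer 48–40 kPa: Δp = 80 hPa = 8000 Pa, q̄ = 0.0019 kg/kg → 0.0019 × 8000 / 9.8 = 1.55 mm
Layer 40–33 kPa: Δp = 70 hPa = 7000 Pa, q̄ = 0.0014 kg/kg → 0.0014 × 7000 / 9.8 = 1.00 mm
Layer 33–20 kPa: Δp = 130 hPa = 13000 Pa, q̄ = 0.0014 kg/kg → 0.0014 × 13000 / 9.8 = 1.86 mm
PW = 20.41 + 14.92 + 1.55 + 1.00 + 1.86 = 39.74 ≈ 39.7 mm.

PW ≈ 39.7 mm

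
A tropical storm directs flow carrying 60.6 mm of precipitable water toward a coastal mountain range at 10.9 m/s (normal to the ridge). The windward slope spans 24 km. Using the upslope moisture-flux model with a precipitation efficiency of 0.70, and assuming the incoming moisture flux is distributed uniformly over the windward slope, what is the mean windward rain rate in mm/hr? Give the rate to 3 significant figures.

R ≈ 69.4 mm/hr

Incoming column moisture flux per unit ridge length: F = V × PW = 10.9 × 60.6 = 660.54 mm·m/s.
Spread over the 24 km slope with efficiency ε = 0.70: R = ε·F/W = 0.70 × 660.54 / 24000 m = 1.927e-02 mm/s.
R = 1.927e-02 × 3600 = 69.4 mm/hr.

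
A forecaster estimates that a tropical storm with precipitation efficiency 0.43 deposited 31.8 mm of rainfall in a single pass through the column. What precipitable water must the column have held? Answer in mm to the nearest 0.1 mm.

PW ≈ 74.0 mm

PW = rainfall / ε = 31.8 / 0.43 = 74.0 mm.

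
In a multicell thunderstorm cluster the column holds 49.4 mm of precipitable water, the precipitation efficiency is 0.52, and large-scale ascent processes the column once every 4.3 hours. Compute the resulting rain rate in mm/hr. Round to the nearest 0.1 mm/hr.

R ≈ 6.0 mm/hr

Each overturning extracts ε × PW = 0.52 × 49.4 = 25.688 mm.
Rate = ε·PW / τ = 25.688 / 4.3 h = 6.0 mm/hr.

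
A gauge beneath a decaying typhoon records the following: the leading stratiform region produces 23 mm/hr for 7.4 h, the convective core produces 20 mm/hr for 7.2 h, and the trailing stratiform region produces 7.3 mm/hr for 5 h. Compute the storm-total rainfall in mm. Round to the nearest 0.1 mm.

total ≈ 350.7 mm

Total = Σ Rᵢ Δtᵢ = 23 × 7.4 + 20 × 7.2 + 7.3 × 5
      = 170.2 + 144 + 36.5 = 350.7 mm.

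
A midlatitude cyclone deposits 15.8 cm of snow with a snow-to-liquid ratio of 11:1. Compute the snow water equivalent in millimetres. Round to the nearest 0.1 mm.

SWE ≈ 14.4 mm

SWE = snow depth / ratio = 15.8 cm / 11 = 1.436 cm = 14.4 mm.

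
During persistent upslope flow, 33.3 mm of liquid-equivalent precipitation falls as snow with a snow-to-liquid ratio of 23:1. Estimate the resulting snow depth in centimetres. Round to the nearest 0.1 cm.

Snow depth = liquid × ratio = 33.3 mm × 23 = 765.9 mm = 76.6 cm.

snow depth ≈ 76.6 cm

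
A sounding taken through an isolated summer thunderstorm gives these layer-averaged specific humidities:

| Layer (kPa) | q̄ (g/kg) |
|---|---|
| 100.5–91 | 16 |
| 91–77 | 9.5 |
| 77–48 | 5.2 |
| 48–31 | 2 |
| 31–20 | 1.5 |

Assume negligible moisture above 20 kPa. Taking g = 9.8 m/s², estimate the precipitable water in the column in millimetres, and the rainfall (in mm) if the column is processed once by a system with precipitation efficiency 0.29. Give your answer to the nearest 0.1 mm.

Precipitable water is the column-integrated vapour mass per unit area: PW = (1/g) Σ q̄ Δp, with q in kg/kg and Δp in Pa (1 kg/m² of water = 1 mm).
Layer 100.5–91 kPa: Δp = 95 hPa = 9500 Pa, q̄ = 0.016 kg/kg → 0.016 × 9500 / 9.8 = 15.51 mm
Layer 91–77 kPa: Δp = 140 hPa = 14000 Pa, q̄ = 0.0095 kg/kg → 0.0095 × 14000 / 9.8 = 13.57 mm
Layer 77–48 kPa: Δp = 290 hPa = 29000 Pa, q̄ = 0.0052 kg/kg → 0.0052 × 29000 / 9.8 = 15.39 mm
Layer 48–31 kPa: Δp = 170 hPa = 17000 Pa, q̄ = 0.002 kg/kg → 0.002 × 17000 / 9.8 = 3.47 mm
Layer 31–20 kPa: Δp = 110 hPa = 11000 Pa, q̄ = 0.0015 kg/kg → 0.0015 × 11000 / 9.8 = 1.68 mm
PW = 15.51 + 13.57 + 15.39 + 3.47 + 1.68 = 49.62 ≈ 49.6 mm.
Rainfall = ε × PW = 0.29 × 49.6 = 14.4 mm.

PW ≈ 49.6 mm; rainfall ≈ 14.4 mm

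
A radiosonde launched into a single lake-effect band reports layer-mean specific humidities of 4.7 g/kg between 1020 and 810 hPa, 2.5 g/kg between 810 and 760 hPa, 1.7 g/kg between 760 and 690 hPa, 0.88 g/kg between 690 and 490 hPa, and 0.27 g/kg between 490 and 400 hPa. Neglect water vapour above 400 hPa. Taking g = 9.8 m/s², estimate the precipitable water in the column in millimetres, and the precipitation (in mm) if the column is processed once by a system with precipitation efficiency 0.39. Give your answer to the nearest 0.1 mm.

Precipitable water is the column-integrated vapour mass per unit area: PW = (1/g) Σ q̄ Δp, with q in kg/kg and Δp in Pa (1 kg/m² of water = 1 mm).
Layer 1020–810 hPa: Δp = 210 hPa = 21000 Pa, q̄ = 0.0047 kg/kg → 0.0047 × 21000 / 9.8 = 10.07 mm
Layer 810–760 hPa: Δp = 50 hPa = 5000 Pa, q̄ = 0.0025 kg/kg → 0.0025 × 5000 / 9.8 = 1.28 mm
Layer 760–690 hPa: Δp = 70 hPa = 7000 Pa, q̄ = 0.0017 kg/kg → 0.0017 × 7000 / 9.8 = 1.21 mm
Layer 690–490 hPa: Δp = 200 hPa = 20000 Pa, q̄ = 0.00088 kg/kg → 0.00088 × 20000 / 9.8 = 1.80 mm
Layer 490–400 hPa: Δp = 90 hPa = 9000 Pa, q̄ = 0.00027 kg/kg → 0.00027 × 9000 / 9.8 = 0.25 mm
PW = 10.07 + 1.28 + 1.21 + 1.80 + 0.25 = 14.61 ≈ 14.6 mm.
Precipitation = ε × PW = 0.39 × 14.6 = 5.7 mm.

PW ≈ 14.6 mm; precipitation ≈ 5.7 mm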